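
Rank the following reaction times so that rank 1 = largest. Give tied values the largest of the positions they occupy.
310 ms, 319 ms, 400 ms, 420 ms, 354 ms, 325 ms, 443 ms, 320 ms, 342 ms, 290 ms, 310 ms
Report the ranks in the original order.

10, 8, 3, 2, 4, 6, 1, 7, 5, 11, 10

Sorted (descending): 443, 420, 400, 354, 342, 325, 320, 319, 310, 310, 290
The 2 values of 310 occupy positions 9–10 → each gets rank 10.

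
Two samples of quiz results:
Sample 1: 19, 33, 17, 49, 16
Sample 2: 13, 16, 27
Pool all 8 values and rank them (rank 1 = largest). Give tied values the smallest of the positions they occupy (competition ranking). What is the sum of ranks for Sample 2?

17

Sorted (descending): 49, 33, 27, 19, 17, 16, 16, 13
The 2 values of 16 occupy positions 6–7 → each gets rank 6.
Sample 2 values → pooled ranks: 13→8, 16→6, 27→3
Rank sum = 8 + 6 + 3 = 17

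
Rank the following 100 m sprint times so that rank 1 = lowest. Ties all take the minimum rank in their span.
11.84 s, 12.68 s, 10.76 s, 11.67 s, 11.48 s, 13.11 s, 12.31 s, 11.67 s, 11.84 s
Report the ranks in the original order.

5, 8, 1, 3, 2, 9, 7, 3, 5

Sorted (ascending): 10.76, 11.48, 11.67, 11.67, 11.84, 11.84, 12.31, 12.68, 13.11
The 2 values of 11.67 occupy positions 3–4 → each gets rank 3.
The 2 values of 11.84 occupy positions 5–6 → each gets rank 5.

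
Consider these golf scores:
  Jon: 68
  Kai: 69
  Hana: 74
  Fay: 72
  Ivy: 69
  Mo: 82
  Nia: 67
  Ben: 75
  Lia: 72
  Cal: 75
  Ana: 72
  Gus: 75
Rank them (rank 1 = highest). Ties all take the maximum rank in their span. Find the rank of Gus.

Sorted (descending): 82, 75, 75, 75, 74, 72, 72, 72, 69, 69, 68, 67
The 3 values of 75 occupy positions 2–4 → each gets rank 4.
The 3 values of 72 occupy positions 6–8 → each gets rank 8.
The 2 values of 69 occupy positions 9–10 → each gets rank 10.
Gus has value 75 → rank 4.

4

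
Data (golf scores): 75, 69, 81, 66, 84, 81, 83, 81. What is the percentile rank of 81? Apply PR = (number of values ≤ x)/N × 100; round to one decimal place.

N = 8.
Strictly below 81: 3. Equal to 81: 3.
PR = 6/8 × 100 = 75.0

75.0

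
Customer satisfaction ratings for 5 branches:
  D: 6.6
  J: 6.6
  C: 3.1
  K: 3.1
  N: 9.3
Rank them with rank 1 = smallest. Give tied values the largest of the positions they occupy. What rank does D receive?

Sorted (ascending): 3.1, 3.1, 6.6, 6.6, 9.3
The 2 values of 3.1 occupy positions 1–2 → each gets rank 2.
The 2 values of 6.6 occupy positions 3–4 → each gets rank 4.
D has value 6.6 → rank 4.

4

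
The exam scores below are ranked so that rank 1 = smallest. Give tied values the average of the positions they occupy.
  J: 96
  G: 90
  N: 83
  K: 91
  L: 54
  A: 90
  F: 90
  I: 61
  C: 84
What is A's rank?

6

Sorted (ascending): 54, 61, 83, 84, 90, 90, 90, 91, 96
The 3 values of 90 occupy positions 5–7 → average rank 6.
A has value 90 → rank 6.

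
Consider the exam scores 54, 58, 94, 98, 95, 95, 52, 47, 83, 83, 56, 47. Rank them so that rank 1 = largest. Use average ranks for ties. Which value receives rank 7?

Sorted (descending): 98, 95, 95, 94, 83, 83, 58, 56, 54, 52, 47, 47
The 2 values of 95 occupy positions 2–3 → average rank (2+3)/2 = 2.5.
The 2 values of 83 occupy positions 5–6 → average rank (5+6)/2 = 5.5.
The 2 values of 47 occupy positions 11–12 → average rank (11+12)/2 = 11.5.
Rank 7 → value 58.

58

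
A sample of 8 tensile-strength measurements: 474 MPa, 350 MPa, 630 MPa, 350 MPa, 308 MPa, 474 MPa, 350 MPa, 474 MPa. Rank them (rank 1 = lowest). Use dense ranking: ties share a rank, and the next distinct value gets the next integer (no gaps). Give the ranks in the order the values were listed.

3, 2, 4, 2, 1, 3, 2, 3

Sorted (ascending): 308, 350, 350, 350, 474, 474, 474, 630
The 3 values of 350 share dense rank 2.
The 3 values of 474 share dense rank 3.
Remaining distinct values take the next consecutive integers.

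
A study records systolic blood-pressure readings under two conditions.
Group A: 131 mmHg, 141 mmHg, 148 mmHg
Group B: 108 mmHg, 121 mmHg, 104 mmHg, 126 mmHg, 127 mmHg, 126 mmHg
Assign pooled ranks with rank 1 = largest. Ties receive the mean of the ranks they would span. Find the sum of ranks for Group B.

Sorted (descending): 148, 141, 131, 127, 126, 126, 121, 108, 104
The 2 values of 126 occupy positions 5–6 → average rank (5+6)/2 = 5.5.
Group B values → pooled ranks: 108→8, 121→7, 104→9, 126→5.5, 127→4, 126→5.5
Rank sum = 8 + 7 + 9 + 5.5 + 4 + 5.5 = 39

39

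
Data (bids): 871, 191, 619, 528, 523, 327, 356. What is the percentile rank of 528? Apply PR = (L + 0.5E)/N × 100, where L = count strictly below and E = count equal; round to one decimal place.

64.3

N = 7.
Strictly below 528: 4. Equal to 528: 1.
PR = (4 + 0.5·1)/7 × 100 = 64.3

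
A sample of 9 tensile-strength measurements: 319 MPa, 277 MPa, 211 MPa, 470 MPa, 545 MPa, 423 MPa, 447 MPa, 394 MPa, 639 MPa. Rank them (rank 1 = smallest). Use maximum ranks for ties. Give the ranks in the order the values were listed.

Sorted (ascending): 211, 277, 319, 394, 423, 447, 470, 545, 639
No ties — each value takes its position as its rank.

3, 2, 1, 7, 8, 5, 6, 4, 9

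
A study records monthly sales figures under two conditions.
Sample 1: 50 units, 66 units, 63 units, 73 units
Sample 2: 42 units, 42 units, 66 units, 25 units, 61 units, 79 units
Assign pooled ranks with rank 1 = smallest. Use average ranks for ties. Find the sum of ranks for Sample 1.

Sorted (ascending): 25, 42, 42, 50, 61, 63, 66, 66, 73, 79
The 2 values of 42 occupy positions 2–3 → average rank (2+3)/2 = 2.5.
The 2 values of 66 occupy positions 7–8 → average rank (7+8)/2 = 7.5.
Sample 1 values → pooled ranks: 50→4, 66→7.5, 63→6, 73→9
Rank sum = 4 + 7.5 + 6 + 9 = 26.5

26.5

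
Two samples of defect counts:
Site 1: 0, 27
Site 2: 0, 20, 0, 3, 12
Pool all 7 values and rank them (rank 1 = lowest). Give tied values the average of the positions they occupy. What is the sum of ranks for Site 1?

9

Sorted (ascending): 0, 0, 0, 3, 12, 20, 27
The 3 values of 0 occupy positions 1–3 → average rank 2.
Site 1 values → pooled ranks: 0→2, 27→7
Rank sum = 2 + 7 = 9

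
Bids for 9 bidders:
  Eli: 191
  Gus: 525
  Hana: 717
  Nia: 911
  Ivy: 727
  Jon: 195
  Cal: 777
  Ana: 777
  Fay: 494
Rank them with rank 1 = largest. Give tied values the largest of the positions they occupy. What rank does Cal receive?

3

Sorted (descending): 911, 777, 777, 727, 717, 525, 494, 195, 191
The 2 values of 777 occupy positions 2–3 → each gets rank 3.
Cal has value 777 → rank 3.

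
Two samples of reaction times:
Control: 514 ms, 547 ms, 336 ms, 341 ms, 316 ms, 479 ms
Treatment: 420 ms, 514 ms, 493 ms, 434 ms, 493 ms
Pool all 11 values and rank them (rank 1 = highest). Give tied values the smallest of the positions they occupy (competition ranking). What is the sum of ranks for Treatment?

Sorted (descending): 547, 514, 514, 493, 493, 479, 434, 420, 341, 336, 316
The 2 values of 514 occupy positions 2–3 → each gets rank 2.
The 2 values of 493 occupy positions 4–5 → each gets rank 4.
Treatment values → pooled ranks: 420→8, 514→2, 493→4, 434→7, 493→4
Rank sum = 8 + 2 + 4 + 7 + 4 = 25

25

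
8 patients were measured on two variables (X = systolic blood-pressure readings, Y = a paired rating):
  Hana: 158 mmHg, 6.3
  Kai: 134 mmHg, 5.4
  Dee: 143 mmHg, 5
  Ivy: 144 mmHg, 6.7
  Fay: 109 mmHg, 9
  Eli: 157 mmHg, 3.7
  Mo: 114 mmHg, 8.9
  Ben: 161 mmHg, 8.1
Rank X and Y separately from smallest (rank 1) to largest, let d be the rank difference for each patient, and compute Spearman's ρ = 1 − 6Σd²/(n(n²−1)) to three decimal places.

Ranks of variable 1: 7, 3, 4, 5, 1, 6, 2, 8
Ranks of variable 2: 4, 3, 2, 5, 8, 1, 7, 6
d = r₁ − r₂: 3, 0, 2, 0, -7, 5, -5, 2
d²: 9, 0, 4, 0, 49, 25, 25, 4; Σd² = 116
ρ = 1 − 6·116/(8·63) = 1 − 696/504 = -0.381

-0.381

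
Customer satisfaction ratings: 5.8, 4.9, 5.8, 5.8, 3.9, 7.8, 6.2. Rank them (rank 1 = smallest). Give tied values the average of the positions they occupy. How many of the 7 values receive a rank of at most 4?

5

Sorted (ascending): 3.9, 4.9, 5.8, 5.8, 5.8, 6.2, 7.8
The 3 values of 5.8 occupy positions 3–5 → average rank 4.
Ranks ≤ 4: {1, 2, 4, 4, 4} → 5 values.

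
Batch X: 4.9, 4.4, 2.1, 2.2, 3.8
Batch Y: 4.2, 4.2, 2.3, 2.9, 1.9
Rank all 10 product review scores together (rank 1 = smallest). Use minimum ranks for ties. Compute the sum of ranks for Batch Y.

Sorted (ascending): 1.9, 2.1, 2.2, 2.3, 2.9, 3.8, 4.2, 4.2, 4.4, 4.9
The 2 values of 4.2 occupy positions 7–8 → each gets rank 7.
Batch Y values → pooled ranks: 4.2→7, 4.2→7, 2.3→4, 2.9→5, 1.9→1
Rank sum = 7 + 7 + 4 + 5 + 1 = 24

24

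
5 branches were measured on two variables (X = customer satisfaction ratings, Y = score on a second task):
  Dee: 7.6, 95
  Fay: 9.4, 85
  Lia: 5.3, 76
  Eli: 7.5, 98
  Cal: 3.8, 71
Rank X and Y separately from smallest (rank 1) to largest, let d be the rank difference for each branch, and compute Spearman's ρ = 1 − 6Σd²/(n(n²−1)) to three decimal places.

0.600

Ranks of variable 1: 4, 5, 2, 3, 1
Ranks of variable 2: 4, 3, 2, 5, 1
d = r₁ − r₂: 0, 2, 0, -2, 0
d²: 0, 4, 0, 4, 0; Σd² = 8
ρ = 1 − 6·8/(5·24) = 1 − 48/120 = 0.600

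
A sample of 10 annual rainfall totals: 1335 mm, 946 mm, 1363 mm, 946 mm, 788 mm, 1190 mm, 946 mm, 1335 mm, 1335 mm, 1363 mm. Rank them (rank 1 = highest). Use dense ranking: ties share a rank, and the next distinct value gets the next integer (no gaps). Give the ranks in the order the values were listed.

Sorted (descending): 1363, 1363, 1335, 1335, 1335, 1190, 946, 946, 946, 788
The 2 values of 1363 share dense rank 1.
The 3 values of 1335 share dense rank 2.
The 3 values of 946 share dense rank 4.
Remaining distinct values take the next consecutive integers.

2, 4, 1, 4, 5, 3, 4, 2, 2, 1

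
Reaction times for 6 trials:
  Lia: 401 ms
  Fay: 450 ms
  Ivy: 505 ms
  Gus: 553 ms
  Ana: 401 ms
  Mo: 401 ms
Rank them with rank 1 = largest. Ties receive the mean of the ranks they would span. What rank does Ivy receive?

Sorted (descending): 553, 505, 450, 401, 401, 401
The 3 values of 401 occupy positions 4–6 → average rank 5.
Ivy has value 505 ms → rank 2.

2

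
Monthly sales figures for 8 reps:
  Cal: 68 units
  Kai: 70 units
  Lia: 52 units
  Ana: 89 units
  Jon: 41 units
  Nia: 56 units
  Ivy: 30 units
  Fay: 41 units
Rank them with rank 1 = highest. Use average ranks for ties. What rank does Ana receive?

1

Sorted (descending): 89, 70, 68, 56, 52, 41, 41, 30
The 2 values of 41 occupy positions 6–7 → average rank (6+7)/2 = 6.5.
Ana has value 89 units → rank 1.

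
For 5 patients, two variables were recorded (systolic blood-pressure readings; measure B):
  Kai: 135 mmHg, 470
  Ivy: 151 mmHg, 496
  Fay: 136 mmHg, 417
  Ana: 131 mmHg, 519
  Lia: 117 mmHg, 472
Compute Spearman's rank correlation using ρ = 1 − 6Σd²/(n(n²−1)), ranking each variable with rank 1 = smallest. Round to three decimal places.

-0.200

Ranks of variable 1: 3, 5, 4, 2, 1
Ranks of variable 2: 2, 4, 1, 5, 3
d = r₁ − r₂: 1, 1, 3, -3, -2
d²: 1, 1, 9, 9, 4; Σd² = 24
ρ = 1 − 6·24/(5·24) = 1 − 144/120 = -0.200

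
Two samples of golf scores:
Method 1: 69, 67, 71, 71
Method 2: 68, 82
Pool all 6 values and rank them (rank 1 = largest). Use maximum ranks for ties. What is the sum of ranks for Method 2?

Sorted (descending): 82, 71, 71, 69, 68, 67
The 2 values of 71 occupy positions 2–3 → each gets rank 3.
Method 2 values → pooled ranks: 68→5, 82→1
Rank sum = 5 + 1 = 6

6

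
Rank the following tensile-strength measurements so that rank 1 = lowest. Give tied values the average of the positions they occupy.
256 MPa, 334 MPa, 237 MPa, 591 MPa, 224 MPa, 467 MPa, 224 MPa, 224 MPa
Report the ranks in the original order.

5, 6, 4, 8, 2, 7, 2, 2

Sorted (ascending): 224, 224, 224, 237, 256, 334, 467, 591
The 3 values of 224 occupy positions 1–3 → average rank 2.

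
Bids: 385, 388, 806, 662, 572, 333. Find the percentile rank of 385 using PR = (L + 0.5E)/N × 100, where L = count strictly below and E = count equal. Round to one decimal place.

25.0

N = 6.
Strictly below 385: 1. Equal to 385: 1.
PR = (1 + 0.5·1)/6 × 100 = 25.0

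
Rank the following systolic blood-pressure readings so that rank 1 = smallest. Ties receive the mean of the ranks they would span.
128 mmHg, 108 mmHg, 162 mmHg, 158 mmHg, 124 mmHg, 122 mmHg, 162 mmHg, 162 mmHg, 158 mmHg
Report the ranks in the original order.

Sorted (ascending): 108, 122, 124, 128, 158, 158, 162, 162, 162
The 2 values of 158 occupy positions 5–6 → average rank (5+6)/2 = 5.5.
The 3 values of 162 occupy positions 7–9 → average rank 8.

4, 1, 8, 5.5, 3, 2, 8, 8, 5.5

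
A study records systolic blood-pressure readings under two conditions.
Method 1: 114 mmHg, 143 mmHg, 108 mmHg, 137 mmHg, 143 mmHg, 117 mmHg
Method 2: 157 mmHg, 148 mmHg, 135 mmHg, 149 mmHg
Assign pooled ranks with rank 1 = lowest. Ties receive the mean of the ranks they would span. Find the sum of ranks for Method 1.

24

Sorted (ascending): 108, 114, 117, 135, 137, 143, 143, 148, 149, 157
The 2 values of 143 occupy positions 6–7 → average rank (6+7)/2 = 6.5.
Method 1 values → pooled ranks: 114→2, 143→6.5, 108→1, 137→5, 143→6.5, 117→3
Rank sum = 2 + 6.5 + 1 + 5 + 6.5 + 3 = 24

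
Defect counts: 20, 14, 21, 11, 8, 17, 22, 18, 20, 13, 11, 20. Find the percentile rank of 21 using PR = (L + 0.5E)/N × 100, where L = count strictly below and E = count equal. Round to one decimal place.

87.5

N = 12.
Strictly below 21: 10. Equal to 21: 1.
PR = (10 + 0.5·1)/12 × 100 = 87.5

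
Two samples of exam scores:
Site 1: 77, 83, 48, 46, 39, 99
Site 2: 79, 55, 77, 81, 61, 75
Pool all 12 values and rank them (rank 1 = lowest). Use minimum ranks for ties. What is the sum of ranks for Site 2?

41

Sorted (ascending): 39, 46, 48, 55, 61, 75, 77, 77, 79, 81, 83, 99
The 2 values of 77 occupy positions 7–8 → each gets rank 7.
Site 2 values → pooled ranks: 79→9, 55→4, 77→7, 81→10, 61→5, 75→6
Rank sum = 9 + 4 + 7 + 10 + 5 + 6 = 41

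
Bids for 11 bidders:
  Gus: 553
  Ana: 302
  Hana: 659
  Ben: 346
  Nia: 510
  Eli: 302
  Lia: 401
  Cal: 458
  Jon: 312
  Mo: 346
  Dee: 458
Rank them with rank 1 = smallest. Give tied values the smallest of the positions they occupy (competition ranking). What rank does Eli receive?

Sorted (ascending): 302, 302, 312, 346, 346, 401, 458, 458, 510, 553, 659
The 2 values of 302 occupy positions 1–2 → each gets rank 1.
The 2 values of 346 occupy positions 4–5 → each gets rank 4.
The 2 values of 458 occupy positions 7–8 → each gets rank 7.
Eli has value 302 → rank 1.

1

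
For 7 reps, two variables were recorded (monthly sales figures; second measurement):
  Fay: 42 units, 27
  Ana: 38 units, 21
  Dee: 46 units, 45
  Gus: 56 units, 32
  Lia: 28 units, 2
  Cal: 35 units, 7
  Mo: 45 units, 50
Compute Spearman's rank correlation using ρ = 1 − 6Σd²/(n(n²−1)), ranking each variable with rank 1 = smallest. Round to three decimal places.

0.857

Ranks of variable 1: 4, 3, 6, 7, 1, 2, 5
Ranks of variable 2: 4, 3, 6, 5, 1, 2, 7
d = r₁ − r₂: 0, 0, 0, 2, 0, 0, -2
d²: 0, 0, 0, 4, 0, 0, 4; Σd² = 8
ρ = 1 − 6·8/(7·48) = 1 − 48/336 = 0.857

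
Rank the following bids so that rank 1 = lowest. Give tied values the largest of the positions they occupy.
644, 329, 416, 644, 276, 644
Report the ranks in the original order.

Sorted (ascending): 276, 329, 416, 644, 644, 644
The 3 values of 644 occupy positions 4–6 → each gets rank 6.

6, 2, 3, 6, 1, 6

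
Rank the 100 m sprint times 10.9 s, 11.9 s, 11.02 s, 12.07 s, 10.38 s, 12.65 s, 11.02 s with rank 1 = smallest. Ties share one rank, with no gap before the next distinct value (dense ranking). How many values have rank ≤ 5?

6

Sorted (ascending): 10.38, 10.9, 11.02, 11.02, 11.9, 12.07, 12.65
The 2 values of 11.02 share dense rank 3.
Remaining distinct values take the next consecutive integers.
Ranks ≤ 5: {1, 2, 3, 3, 4, 5} → 6 values.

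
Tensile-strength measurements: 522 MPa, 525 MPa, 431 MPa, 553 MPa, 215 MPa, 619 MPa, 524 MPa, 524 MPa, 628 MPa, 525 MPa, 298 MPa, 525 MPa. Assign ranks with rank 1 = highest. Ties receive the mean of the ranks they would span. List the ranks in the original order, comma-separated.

Sorted (descending): 628, 619, 553, 525, 525, 525, 524, 524, 522, 431, 298, 215
The 3 values of 525 occupy positions 4–6 → average rank 5.
The 2 values of 524 occupy positions 7–8 → average rank (7+8)/2 = 7.5.

9, 5, 10, 3, 12, 2, 7.5, 7.5, 1, 5, 11, 5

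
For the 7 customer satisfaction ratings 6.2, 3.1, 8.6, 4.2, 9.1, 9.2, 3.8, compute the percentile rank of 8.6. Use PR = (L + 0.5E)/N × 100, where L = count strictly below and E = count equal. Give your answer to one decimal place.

64.3

N = 7.
Strictly below 8.6: 4. Equal to 8.6: 1.
PR = (4 + 0.5·1)/7 × 100 = 64.3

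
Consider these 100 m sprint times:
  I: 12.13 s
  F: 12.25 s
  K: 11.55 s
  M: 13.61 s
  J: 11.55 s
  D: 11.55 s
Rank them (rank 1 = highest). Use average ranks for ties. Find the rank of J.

5

Sorted (descending): 13.61, 12.25, 12.13, 11.55, 11.55, 11.55
The 3 values of 11.55 occupy positions 4–6 → average rank 5.
J has value 11.55 s → rank 5.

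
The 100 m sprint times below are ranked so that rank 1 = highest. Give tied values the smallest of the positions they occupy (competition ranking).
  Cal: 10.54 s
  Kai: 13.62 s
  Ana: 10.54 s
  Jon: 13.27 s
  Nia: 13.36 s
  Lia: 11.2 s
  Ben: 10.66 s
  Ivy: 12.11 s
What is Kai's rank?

Sorted (descending): 13.62, 13.36, 13.27, 12.11, 11.2, 10.66, 10.54, 10.54
The 2 values of 10.54 occupy positions 7–8 → each gets rank 7.
Kai has value 13.62 s → rank 1.

1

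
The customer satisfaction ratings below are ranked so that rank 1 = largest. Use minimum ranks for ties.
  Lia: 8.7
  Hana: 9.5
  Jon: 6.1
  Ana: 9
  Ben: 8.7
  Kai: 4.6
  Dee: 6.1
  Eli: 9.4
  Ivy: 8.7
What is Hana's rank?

1

Sorted (descending): 9.5, 9.4, 9, 8.7, 8.7, 8.7, 6.1, 6.1, 4.6
The 3 values of 8.7 occupy positions 4–6 → each gets rank 4.
The 2 values of 6.1 occupy positions 7–8 → each gets rank 7.
Hana has value 9.5 → rank 1.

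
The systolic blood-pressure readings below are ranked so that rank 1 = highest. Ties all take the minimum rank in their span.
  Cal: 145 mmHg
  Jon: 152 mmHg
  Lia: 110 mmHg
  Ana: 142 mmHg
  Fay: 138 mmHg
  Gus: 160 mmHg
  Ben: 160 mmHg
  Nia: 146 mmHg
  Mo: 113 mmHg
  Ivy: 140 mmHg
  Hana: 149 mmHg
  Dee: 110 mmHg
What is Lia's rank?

Sorted (descending): 160, 160, 152, 149, 146, 145, 142, 140, 138, 113, 110, 110
The 2 values of 160 occupy positions 1–2 → each gets rank 1.
The 2 values of 110 occupy positions 11–12 → each gets rank 11.
Lia has value 110 mmHg → rank 11.

11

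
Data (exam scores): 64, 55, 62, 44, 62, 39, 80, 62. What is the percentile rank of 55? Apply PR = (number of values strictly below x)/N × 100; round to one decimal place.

N = 8.
Strictly below 55: 2. Equal to 55: 1.
PR = 2/8 × 100 = 25.0

25.0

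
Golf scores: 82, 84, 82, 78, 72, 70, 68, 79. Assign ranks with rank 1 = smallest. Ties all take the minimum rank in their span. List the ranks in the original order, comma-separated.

Sorted (ascending): 68, 70, 72, 78, 79, 82, 82, 84
The 2 values of 82 occupy positions 6–7 → each gets rank 6.

6, 8, 6, 4, 3, 2, 1, 5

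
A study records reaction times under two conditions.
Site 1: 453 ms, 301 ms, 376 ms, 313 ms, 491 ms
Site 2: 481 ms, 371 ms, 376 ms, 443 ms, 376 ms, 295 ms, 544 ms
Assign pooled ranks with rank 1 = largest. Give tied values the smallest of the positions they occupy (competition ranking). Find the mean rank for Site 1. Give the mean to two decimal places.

6.60

Sorted (descending): 544, 491, 481, 453, 443, 376, 376, 376, 371, 313, 301, 295
The 3 values of 376 occupy positions 6–8 → each gets rank 6.
Site 1 values → pooled ranks: 453→4, 301→11, 376→6, 313→10, 491→2
Mean rank = (4 + 11 + 6 + 10 + 2) / 5 = 6.60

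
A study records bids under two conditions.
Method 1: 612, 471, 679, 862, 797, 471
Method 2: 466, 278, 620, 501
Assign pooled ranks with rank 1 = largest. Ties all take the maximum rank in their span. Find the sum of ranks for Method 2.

Sorted (descending): 862, 797, 679, 620, 612, 501, 471, 471, 466, 278
The 2 values of 471 occupy positions 7–8 → each gets rank 8.
Method 2 values → pooled ranks: 466→9, 278→10, 620→4, 501→6
Rank sum = 9 + 10 + 4 + 6 = 29

29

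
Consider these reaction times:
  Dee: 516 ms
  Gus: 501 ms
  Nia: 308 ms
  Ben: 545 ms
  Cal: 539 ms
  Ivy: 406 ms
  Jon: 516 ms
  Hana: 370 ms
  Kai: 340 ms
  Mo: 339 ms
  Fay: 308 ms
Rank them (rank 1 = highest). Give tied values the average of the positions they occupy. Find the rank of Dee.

3.5

Sorted (descending): 545, 539, 516, 516, 501, 406, 370, 340, 339, 308, 308
The 2 values of 516 occupy positions 3–4 → average rank (3+4)/2 = 3.5.
The 2 values of 308 occupy positions 10–11 → average rank (10+11)/2 = 10.5.
Dee has value 516 ms → rank 3.5.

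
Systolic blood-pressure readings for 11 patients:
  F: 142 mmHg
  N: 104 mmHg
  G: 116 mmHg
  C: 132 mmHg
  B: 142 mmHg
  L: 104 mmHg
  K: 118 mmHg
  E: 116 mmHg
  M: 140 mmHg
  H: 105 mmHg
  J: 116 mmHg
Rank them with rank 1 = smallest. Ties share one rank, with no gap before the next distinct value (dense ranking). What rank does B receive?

7

Sorted (ascending): 104, 104, 105, 116, 116, 116, 118, 132, 140, 142, 142
The 2 values of 104 share dense rank 1.
The 3 values of 116 share dense rank 3.
The 2 values of 142 share dense rank 7.
Remaining distinct values take the next consecutive integers.
B has value 142 mmHg → rank 7.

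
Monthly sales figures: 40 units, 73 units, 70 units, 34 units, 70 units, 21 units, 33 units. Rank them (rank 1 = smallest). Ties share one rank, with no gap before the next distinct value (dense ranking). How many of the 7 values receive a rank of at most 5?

Sorted (ascending): 21, 33, 34, 40, 70, 70, 73
The 2 values of 70 share dense rank 5.
Remaining distinct values take the next consecutive integers.
Ranks ≤ 5: {1, 2, 3, 4, 5, 5} → 6 values.

6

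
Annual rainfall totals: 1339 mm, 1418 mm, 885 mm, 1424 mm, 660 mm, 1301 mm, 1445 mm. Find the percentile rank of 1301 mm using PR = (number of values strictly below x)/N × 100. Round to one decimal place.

N = 7.
Strictly below 1301: 2. Equal to 1301: 1.
PR = 2/7 × 100 = 28.6

28.6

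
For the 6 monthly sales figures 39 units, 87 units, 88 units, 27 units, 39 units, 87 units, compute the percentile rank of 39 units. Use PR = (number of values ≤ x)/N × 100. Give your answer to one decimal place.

50.0

N = 6.
Strictly below 39: 1. Equal to 39: 2.
PR = 3/6 × 100 = 50.0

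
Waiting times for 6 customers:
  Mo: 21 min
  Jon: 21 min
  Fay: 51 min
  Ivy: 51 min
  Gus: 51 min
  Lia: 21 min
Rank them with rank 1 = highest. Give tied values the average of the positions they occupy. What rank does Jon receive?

Sorted (descending): 51, 51, 51, 21, 21, 21
The 3 values of 51 occupy positions 1–3 → average rank 2.
The 3 values of 21 occupy positions 4–6 → average rank 5.
Jon has value 21 min → rank 5.

5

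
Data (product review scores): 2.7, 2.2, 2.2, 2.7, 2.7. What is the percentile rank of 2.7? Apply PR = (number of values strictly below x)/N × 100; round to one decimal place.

N = 5.
Strictly below 2.7: 2. Equal to 2.7: 3.
PR = 2/5 × 100 = 40.0

40.0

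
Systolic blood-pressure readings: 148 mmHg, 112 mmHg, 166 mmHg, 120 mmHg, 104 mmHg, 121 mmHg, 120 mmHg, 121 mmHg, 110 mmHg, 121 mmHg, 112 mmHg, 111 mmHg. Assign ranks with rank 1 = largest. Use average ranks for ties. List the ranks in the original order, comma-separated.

2, 8.5, 1, 6.5, 12, 4, 6.5, 4, 11, 4, 8.5, 10

Sorted (descending): 166, 148, 121, 121, 121, 120, 120, 112, 112, 111, 110, 104
The 3 values of 121 occupy positions 3–5 → average rank 4.
The 2 values of 120 occupy positions 6–7 → average rank (6+7)/2 = 6.5.
The 2 values of 112 occupy positions 8–9 → average rank (8+9)/2 = 8.5.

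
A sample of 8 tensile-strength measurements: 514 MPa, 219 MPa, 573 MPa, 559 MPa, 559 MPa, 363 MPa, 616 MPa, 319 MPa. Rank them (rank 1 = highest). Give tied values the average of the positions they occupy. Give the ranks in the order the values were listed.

Sorted (descending): 616, 573, 559, 559, 514, 363, 319, 219
The 2 values of 559 occupy positions 3–4 → average rank (3+4)/2 = 3.5.

5, 8, 2, 3.5, 3.5, 6, 1, 7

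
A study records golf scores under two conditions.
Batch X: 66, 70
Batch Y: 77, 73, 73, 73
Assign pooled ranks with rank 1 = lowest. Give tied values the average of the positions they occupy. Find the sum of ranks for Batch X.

3

Sorted (ascending): 66, 70, 73, 73, 73, 77
The 3 values of 73 occupy positions 3–5 → average rank 4.
Batch X values → pooled ranks: 66→1, 70→2
Rank sum = 1 + 2 = 3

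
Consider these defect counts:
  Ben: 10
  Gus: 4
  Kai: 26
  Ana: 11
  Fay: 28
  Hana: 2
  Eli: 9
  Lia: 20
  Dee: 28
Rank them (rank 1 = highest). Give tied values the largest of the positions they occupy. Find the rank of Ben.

6

Sorted (descending): 28, 28, 26, 20, 11, 10, 9, 4, 2
The 2 values of 28 occupy positions 1–2 → each gets rank 2.
Ben has value 10 → rank 6.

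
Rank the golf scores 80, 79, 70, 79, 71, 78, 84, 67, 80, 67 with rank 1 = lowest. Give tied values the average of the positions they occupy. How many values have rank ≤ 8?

Sorted (ascending): 67, 67, 70, 71, 78, 79, 79, 80, 80, 84
The 2 values of 67 occupy positions 1–2 → average rank (1+2)/2 = 1.5.
The 2 values of 79 occupy positions 6–7 → average rank (6+7)/2 = 6.5.
The 2 values of 80 occupy positions 8–9 → average rank (8+9)/2 = 8.5.
Ranks ≤ 8: {1.5, 1.5, 3, 4, 5, 6.5, 6.5} → 7 values.

7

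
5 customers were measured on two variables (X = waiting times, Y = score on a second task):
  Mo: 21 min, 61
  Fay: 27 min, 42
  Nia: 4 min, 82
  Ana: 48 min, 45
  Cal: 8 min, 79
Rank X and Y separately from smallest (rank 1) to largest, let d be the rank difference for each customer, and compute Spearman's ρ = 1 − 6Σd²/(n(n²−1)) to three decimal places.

-0.900

Ranks of variable 1: 3, 4, 1, 5, 2
Ranks of variable 2: 3, 1, 5, 2, 4
d = r₁ − r₂: 0, 3, -4, 3, -2
d²: 0, 9, 16, 9, 4; Σd² = 38
ρ = 1 − 6·38/(5·24) = 1 − 228/120 = -0.900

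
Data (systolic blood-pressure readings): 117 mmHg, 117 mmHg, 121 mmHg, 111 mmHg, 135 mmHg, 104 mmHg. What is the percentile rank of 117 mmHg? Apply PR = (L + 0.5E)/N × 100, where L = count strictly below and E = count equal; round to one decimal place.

50.0

N = 6.
Strictly below 117: 2. Equal to 117: 2.
PR = (2 + 0.5·2)/6 × 100 = 50.0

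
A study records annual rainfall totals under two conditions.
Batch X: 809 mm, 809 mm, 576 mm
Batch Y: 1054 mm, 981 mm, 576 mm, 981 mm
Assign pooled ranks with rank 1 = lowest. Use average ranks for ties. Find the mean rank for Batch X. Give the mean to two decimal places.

Sorted (ascending): 576, 576, 809, 809, 981, 981, 1054
The 2 values of 576 occupy positions 1–2 → average rank (1+2)/2 = 1.5.
The 2 values of 809 occupy positions 3–4 → average rank (3+4)/2 = 3.5.
The 2 values of 981 occupy positions 5–6 → average rank (5+6)/2 = 5.5.
Batch X values → pooled ranks: 809→3.5, 809→3.5, 576→1.5
Mean rank = (3.5 + 3.5 + 1.5) / 3 = 2.83

2.83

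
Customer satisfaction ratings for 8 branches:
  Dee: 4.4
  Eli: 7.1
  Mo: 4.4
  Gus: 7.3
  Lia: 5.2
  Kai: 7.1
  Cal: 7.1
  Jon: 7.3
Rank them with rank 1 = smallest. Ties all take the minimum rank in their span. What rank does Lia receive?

3

Sorted (ascending): 4.4, 4.4, 5.2, 7.1, 7.1, 7.1, 7.3, 7.3
The 2 values of 4.4 occupy positions 1–2 → each gets rank 1.
The 3 values of 7.1 occupy positions 4–6 → each gets rank 4.
The 2 values of 7.3 occupy positions 7–8 → each gets rank 7.
Lia has value 5.2 → rank 3.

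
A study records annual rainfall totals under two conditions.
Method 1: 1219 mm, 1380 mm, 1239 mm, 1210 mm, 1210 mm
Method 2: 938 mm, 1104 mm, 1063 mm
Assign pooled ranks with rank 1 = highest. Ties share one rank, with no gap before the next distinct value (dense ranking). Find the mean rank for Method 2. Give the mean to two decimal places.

Sorted (descending): 1380, 1239, 1219, 1210, 1210, 1104, 1063, 938
The 2 values of 1210 share dense rank 4.
Remaining distinct values take the next consecutive integers.
Method 2 values → pooled ranks: 938→7, 1104→5, 1063→6
Mean rank = (7 + 5 + 6) / 3 = 6.00

6.00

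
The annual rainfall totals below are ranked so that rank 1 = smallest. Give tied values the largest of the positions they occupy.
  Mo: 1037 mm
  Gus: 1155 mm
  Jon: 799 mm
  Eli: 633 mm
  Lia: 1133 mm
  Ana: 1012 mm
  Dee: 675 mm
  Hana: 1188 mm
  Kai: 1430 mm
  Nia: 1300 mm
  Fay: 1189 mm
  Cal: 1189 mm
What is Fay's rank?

10

Sorted (ascending): 633, 675, 799, 1012, 1037, 1133, 1155, 1188, 1189, 1189, 1300, 1430
The 2 values of 1189 occupy positions 9–10 → each gets rank 10.
Fay has value 1189 mm → rank 10.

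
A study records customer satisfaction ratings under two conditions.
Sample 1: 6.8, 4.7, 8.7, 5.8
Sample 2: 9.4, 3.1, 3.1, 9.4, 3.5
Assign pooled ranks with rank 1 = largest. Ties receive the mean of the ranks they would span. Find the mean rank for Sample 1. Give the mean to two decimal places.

Sorted (descending): 9.4, 9.4, 8.7, 6.8, 5.8, 4.7, 3.5, 3.1, 3.1
The 2 values of 9.4 occupy positions 1–2 → average rank (1+2)/2 = 1.5.
The 2 values of 3.1 occupy positions 8–9 → average rank (8+9)/2 = 8.5.
Sample 1 values → pooled ranks: 6.8→4, 4.7→6, 8.7→3, 5.8→5
Mean rank = (4 + 6 + 3 + 5) / 4 = 4.50

4.50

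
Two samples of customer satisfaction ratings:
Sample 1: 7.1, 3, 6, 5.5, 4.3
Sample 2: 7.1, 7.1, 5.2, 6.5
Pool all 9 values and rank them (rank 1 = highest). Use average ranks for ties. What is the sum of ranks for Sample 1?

30

Sorted (descending): 7.1, 7.1, 7.1, 6.5, 6, 5.5, 5.2, 4.3, 3
The 3 values of 7.1 occupy positions 1–3 → average rank 2.
Sample 1 values → pooled ranks: 7.1→2, 3→9, 6→5, 5.5→6, 4.3→8
Rank sum = 2 + 9 + 5 + 6 + 8 = 30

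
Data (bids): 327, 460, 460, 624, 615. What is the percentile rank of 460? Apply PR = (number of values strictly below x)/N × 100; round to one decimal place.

N = 5.
Strictly below 460: 1. Equal to 460: 2.
PR = 1/5 × 100 = 20.0

20.0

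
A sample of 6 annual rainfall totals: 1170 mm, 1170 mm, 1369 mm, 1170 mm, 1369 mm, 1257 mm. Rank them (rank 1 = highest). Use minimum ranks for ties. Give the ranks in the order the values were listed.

4, 4, 1, 4, 1, 3

Sorted (descending): 1369, 1369, 1257, 1170, 1170, 1170
The 2 values of 1369 occupy positions 1–2 → each gets rank 1.
The 3 values of 1170 occupy positions 4–6 → each gets rank 4.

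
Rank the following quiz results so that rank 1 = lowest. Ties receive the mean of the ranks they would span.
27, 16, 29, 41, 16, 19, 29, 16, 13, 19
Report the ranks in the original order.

Sorted (ascending): 13, 16, 16, 16, 19, 19, 27, 29, 29, 41
The 3 values of 16 occupy positions 2–4 → average rank 3.
The 2 values of 19 occupy positions 5–6 → average rank (5+6)/2 = 5.5.
The 2 values of 29 occupy positions 8–9 → average rank (8+9)/2 = 8.5.

7, 3, 8.5, 10, 3, 5.5, 8.5, 3, 1, 5.5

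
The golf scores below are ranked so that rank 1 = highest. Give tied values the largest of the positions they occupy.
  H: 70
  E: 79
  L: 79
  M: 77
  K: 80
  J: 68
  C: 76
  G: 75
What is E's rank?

Sorted (descending): 80, 79, 79, 77, 76, 75, 70, 68
The 2 values of 79 occupy positions 2–3 → each gets rank 3.
E has value 79 → rank 3.

3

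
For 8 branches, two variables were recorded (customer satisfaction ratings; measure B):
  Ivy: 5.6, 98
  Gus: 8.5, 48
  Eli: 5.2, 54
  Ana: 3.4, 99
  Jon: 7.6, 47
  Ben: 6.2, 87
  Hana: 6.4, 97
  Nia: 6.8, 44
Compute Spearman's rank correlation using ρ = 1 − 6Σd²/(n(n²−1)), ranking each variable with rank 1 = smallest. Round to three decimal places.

-0.738

Ranks of variable 1: 3, 8, 2, 1, 7, 4, 5, 6
Ranks of variable 2: 7, 3, 4, 8, 2, 5, 6, 1
d = r₁ − r₂: -4, 5, -2, -7, 5, -1, -1, 5
d²: 16, 25, 4, 49, 25, 1, 1, 25; Σd² = 146
ρ = 1 − 6·146/(8·63) = 1 − 876/504 = -0.738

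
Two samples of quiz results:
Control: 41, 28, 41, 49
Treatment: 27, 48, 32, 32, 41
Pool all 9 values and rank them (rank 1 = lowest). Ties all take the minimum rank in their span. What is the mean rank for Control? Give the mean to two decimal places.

Sorted (ascending): 27, 28, 32, 32, 41, 41, 41, 48, 49
The 2 values of 32 occupy positions 3–4 → each gets rank 3.
The 3 values of 41 occupy positions 5–7 → each gets rank 5.
Control values → pooled ranks: 41→5, 28→2, 41→5, 49→9
Mean rank = (5 + 2 + 5 + 9) / 4 = 5.25

5.25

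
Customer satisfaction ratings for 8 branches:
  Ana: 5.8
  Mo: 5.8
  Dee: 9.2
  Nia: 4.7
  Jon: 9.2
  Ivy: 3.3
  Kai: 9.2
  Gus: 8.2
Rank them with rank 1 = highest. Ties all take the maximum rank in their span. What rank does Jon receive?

3

Sorted (descending): 9.2, 9.2, 9.2, 8.2, 5.8, 5.8, 4.7, 3.3
The 3 values of 9.2 occupy positions 1–3 → each gets rank 3.
The 2 values of 5.8 occupy positions 5–6 → each gets rank 6.
Jon has value 9.2 → rank 3.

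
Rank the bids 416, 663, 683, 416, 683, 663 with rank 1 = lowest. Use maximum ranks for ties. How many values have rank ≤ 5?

Sorted (ascending): 416, 416, 663, 663, 683, 683
The 2 values of 416 occupy positions 1–2 → each gets rank 2.
The 2 values of 663 occupy positions 3–4 → each gets rank 4.
The 2 values of 683 occupy positions 5–6 → each gets rank 6.
Ranks ≤ 5: {2, 2, 4, 4} → 4 values.

4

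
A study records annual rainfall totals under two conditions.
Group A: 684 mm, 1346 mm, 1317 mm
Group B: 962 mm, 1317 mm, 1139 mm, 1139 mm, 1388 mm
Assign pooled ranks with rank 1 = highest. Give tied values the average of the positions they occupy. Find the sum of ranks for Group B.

Sorted (descending): 1388, 1346, 1317, 1317, 1139, 1139, 962, 684
The 2 values of 1317 occupy positions 3–4 → average rank (3+4)/2 = 3.5.
The 2 values of 1139 occupy positions 5–6 → average rank (5+6)/2 = 5.5.
Group B values → pooled ranks: 962→7, 1317→3.5, 1139→5.5, 1139→5.5, 1388→1
Rank sum = 7 + 3.5 + 5.5 + 5.5 + 1 = 22.5

22.5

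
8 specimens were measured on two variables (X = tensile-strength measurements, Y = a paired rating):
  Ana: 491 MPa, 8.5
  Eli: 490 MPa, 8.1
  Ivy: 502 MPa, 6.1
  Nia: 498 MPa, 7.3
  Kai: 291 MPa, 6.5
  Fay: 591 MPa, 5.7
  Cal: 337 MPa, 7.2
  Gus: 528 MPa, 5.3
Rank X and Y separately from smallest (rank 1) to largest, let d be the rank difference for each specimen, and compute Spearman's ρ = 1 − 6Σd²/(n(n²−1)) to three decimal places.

-0.571

Ranks of variable 1: 4, 3, 6, 5, 1, 8, 2, 7
Ranks of variable 2: 8, 7, 3, 6, 4, 2, 5, 1
d = r₁ − r₂: -4, -4, 3, -1, -3, 6, -3, 6
d²: 16, 16, 9, 1, 9, 36, 9, 36; Σd² = 132
ρ = 1 − 6·132/(8·63) = 1 − 792/504 = -0.571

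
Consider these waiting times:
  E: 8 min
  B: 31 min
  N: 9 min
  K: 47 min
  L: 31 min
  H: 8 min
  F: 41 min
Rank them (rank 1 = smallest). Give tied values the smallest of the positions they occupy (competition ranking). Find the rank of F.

6

Sorted (ascending): 8, 8, 9, 31, 31, 41, 47
The 2 values of 8 occupy positions 1–2 → each gets rank 1.
The 2 values of 31 occupy positions 4–5 → each gets rank 4.
F has value 41 min → rank 6.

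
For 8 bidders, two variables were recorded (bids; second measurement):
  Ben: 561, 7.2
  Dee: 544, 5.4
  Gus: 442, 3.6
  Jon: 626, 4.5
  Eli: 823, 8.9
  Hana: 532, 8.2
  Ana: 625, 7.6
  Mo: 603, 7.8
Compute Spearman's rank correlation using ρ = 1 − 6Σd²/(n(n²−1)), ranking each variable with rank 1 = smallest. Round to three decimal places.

Ranks of variable 1: 4, 3, 1, 7, 8, 2, 6, 5
Ranks of variable 2: 4, 3, 1, 2, 8, 7, 5, 6
d = r₁ − r₂: 0, 0, 0, 5, 0, -5, 1, -1
d²: 0, 0, 0, 25, 0, 25, 1, 1; Σd² = 52
ρ = 1 − 6·52/(8·63) = 1 − 312/504 = 0.381

0.381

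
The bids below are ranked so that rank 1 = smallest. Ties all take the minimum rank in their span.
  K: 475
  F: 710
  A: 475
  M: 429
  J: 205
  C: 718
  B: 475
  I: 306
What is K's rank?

Sorted (ascending): 205, 306, 429, 475, 475, 475, 710, 718
The 3 values of 475 occupy positions 4–6 → each gets rank 4.
K has value 475 → rank 4.

4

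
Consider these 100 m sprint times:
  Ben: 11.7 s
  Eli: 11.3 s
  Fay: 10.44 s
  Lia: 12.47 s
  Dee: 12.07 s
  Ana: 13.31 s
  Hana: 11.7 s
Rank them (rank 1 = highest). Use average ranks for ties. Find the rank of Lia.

2

Sorted (descending): 13.31, 12.47, 12.07, 11.7, 11.7, 11.3, 10.44
The 2 values of 11.7 occupy positions 4–5 → average rank (4+5)/2 = 4.5.
Lia has value 12.47 s → rank 2.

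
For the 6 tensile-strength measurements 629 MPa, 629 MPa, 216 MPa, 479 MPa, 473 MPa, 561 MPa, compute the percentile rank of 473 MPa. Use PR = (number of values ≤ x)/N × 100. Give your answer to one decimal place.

N = 6.
Strictly below 473: 1. Equal to 473: 1.
PR = 2/6 × 100 = 33.3

33.3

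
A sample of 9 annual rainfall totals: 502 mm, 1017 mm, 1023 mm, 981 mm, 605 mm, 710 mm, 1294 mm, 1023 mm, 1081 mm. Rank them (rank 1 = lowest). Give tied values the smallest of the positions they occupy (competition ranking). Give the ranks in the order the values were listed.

Sorted (ascending): 502, 605, 710, 981, 1017, 1023, 1023, 1081, 1294
The 2 values of 1023 occupy positions 6–7 → each gets rank 6.

1, 5, 6, 4, 2, 3, 9, 6, 8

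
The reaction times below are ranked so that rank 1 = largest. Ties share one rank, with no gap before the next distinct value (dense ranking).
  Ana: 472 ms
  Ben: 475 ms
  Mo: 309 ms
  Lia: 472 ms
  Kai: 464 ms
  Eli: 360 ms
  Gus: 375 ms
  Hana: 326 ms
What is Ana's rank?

2

Sorted (descending): 475, 472, 472, 464, 375, 360, 326, 309
The 2 values of 472 share dense rank 2.
Remaining distinct values take the next consecutive integers.
Ana has value 472 ms → rank 2.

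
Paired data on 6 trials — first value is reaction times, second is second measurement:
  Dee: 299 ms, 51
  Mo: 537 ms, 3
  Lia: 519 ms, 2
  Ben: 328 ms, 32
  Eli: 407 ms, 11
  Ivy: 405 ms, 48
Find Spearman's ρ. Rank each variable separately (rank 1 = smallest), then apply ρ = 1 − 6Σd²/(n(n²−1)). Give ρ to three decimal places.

Ranks of variable 1: 1, 6, 5, 2, 4, 3
Ranks of variable 2: 6, 2, 1, 4, 3, 5
d = r₁ − r₂: -5, 4, 4, -2, 1, -2
d²: 25, 16, 16, 4, 1, 4; Σd² = 66
ρ = 1 − 6·66/(6·35) = 1 − 396/210 = -0.886

-0.886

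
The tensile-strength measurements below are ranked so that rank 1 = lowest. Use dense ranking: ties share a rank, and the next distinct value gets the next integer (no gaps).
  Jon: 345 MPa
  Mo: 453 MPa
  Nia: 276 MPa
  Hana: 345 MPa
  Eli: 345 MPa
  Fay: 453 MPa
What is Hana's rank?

Sorted (ascending): 276, 345, 345, 345, 453, 453
The 3 values of 345 share dense rank 2.
The 2 values of 453 share dense rank 3.
Remaining distinct values take the next consecutive integers.
Hana has value 345 MPa → rank 2.

2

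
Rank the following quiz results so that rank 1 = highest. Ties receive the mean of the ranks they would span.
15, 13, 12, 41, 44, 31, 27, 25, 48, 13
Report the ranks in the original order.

7, 8.5, 10, 3, 2, 4, 5, 6, 1, 8.5

Sorted (descending): 48, 44, 41, 31, 27, 25, 15, 13, 13, 12
The 2 values of 13 occupy positions 8–9 → average rank (8+9)/2 = 8.5.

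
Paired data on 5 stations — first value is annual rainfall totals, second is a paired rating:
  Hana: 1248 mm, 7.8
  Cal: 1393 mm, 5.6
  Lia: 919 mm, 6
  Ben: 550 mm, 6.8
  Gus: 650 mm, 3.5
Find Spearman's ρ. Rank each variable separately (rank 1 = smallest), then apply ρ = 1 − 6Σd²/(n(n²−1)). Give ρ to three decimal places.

Ranks of variable 1: 4, 5, 3, 1, 2
Ranks of variable 2: 5, 2, 3, 4, 1
d = r₁ − r₂: -1, 3, 0, -3, 1
d²: 1, 9, 0, 9, 1; Σd² = 20
ρ = 1 − 6·20/(5·24) = 1 − 120/120 = 0.000

0.000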